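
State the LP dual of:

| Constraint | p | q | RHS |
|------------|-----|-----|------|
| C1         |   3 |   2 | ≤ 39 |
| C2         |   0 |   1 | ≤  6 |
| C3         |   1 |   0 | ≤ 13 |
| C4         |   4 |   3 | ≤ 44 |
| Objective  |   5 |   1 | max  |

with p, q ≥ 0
Minimize: z = 39y1 + 6y2 + 13y3 + 44y4

Subject to:
  C1: -3y1 - y3 - 4y4 ≤ -5
  C2: -2y1 - y2 - 3y4 ≤ -1
  y1, y2, y3, y4 ≥ 0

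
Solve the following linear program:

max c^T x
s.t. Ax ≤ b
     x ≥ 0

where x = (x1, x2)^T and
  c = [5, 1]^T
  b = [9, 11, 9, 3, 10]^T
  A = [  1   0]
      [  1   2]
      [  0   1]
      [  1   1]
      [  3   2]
Each vertex is the intersection of two constraint boundaries that also satisfies all remaining constraints:
  x1 = 0 and x2 = 0 → (0, 0)
  x1 + x2 = 3 and x2 = 0 → (3, 0)
  x1 + x2 = 3 and x1 = 0 → (0, 3)

Evaluating z = 5x1 + x2 at each vertex:
  (0, 0): z = 0
  (3, 0): z = 15
  (0, 3): z = 3

The maximum is at (3, 0) with z = 15.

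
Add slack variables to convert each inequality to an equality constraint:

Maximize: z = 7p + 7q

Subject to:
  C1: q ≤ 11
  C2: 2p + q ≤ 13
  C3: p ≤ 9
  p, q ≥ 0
max z = 7p + 7q

s.t.
  q + s1 = 11
  2p + q + s2 = 13
  p + s3 = 9
  p, q, s1, s2, s3 ≥ 0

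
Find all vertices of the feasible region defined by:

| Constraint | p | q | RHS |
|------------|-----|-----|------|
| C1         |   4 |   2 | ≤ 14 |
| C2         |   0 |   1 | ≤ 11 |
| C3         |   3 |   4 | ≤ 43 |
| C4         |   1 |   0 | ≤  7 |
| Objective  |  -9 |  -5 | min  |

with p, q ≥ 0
Each vertex is the intersection of two constraint boundaries that also satisfies all remaining constraints:
  p = 0 and q = 0 → (0, 0)
  4p + 2q = 14 and q = 0 → (3.5, 0)
  4p + 2q = 14 and p = 0 → (0, 7)

Vertices: (0, 0), (3.5, 0), (0, 7)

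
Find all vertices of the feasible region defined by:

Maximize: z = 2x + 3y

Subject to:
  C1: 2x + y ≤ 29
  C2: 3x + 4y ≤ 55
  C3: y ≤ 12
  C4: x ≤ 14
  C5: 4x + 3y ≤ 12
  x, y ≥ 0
Each vertex is the intersection of two constraint boundaries that also satisfies all remaining constraints:
  x = 0 and y = 0 → (0, 0)
  4x + 3y = 12 and y = 0 → (3, 0)
  4x + 3y = 12 and x = 0 → (0, 4)

Vertices: (0, 0), (3, 0), (0, 4)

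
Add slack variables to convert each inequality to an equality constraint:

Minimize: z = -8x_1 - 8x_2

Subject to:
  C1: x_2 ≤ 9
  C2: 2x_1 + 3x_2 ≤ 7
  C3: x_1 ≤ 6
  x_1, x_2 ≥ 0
min z = -8x_1 - 8x_2

s.t.
  x_2 + s1 = 9
  2x_1 + 3x_2 + s2 = 7
  x_1 + s3 = 6
  x_1, x_2, s1, s2, s3 ≥ 0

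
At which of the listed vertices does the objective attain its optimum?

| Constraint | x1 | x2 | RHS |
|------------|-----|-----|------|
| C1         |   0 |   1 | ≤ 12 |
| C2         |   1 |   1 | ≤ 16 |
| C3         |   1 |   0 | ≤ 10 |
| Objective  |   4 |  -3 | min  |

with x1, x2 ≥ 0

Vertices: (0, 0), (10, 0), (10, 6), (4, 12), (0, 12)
Evaluating z = 4x1 - 3x2 at each vertex:
  (0, 0): z = 0
  (10, 0): z = 40
  (10, 6): z = 22
  (4, 12): z = -20
  (0, 12): z = -36

The smallest value is z = -36, attained at (0, 12).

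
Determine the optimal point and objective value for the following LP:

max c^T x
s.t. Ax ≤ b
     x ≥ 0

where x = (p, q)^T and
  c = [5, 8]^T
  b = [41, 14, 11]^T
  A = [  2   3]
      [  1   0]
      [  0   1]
p = 4, q = 11, z = 108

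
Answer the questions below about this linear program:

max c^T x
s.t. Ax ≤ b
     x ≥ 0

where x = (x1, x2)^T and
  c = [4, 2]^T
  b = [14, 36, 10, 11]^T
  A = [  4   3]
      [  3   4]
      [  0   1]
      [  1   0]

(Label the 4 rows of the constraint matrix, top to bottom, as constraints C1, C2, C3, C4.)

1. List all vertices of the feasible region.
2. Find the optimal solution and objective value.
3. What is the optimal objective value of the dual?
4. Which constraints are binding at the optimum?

1. (0, 0), (3.5, 0), (0, 4.667)
2. x1 = 3.5, x2 = 0, z = 14
3. 14 (by strong duality, equal to the primal optimum)
4. C1, x2 ≥ 0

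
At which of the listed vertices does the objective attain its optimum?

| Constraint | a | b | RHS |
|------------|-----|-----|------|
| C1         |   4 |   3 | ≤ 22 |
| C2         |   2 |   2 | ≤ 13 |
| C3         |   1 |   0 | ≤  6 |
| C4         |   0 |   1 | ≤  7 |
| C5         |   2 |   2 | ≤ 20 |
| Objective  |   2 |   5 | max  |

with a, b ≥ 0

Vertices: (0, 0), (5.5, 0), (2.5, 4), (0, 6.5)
(0, 6.5) with z = 32.5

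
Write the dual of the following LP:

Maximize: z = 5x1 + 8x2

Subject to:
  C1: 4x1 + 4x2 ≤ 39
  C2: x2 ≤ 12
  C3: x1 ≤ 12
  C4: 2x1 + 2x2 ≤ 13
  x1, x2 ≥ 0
Minimize: z = 39y1 + 12y2 + 12y3 + 13y4

Subject to:
  C1: -4y1 - y3 - 2y4 ≤ -5
  C2: -4y1 - y2 - 2y4 ≤ -8
  y1, y2, y3, y4 ≥ 0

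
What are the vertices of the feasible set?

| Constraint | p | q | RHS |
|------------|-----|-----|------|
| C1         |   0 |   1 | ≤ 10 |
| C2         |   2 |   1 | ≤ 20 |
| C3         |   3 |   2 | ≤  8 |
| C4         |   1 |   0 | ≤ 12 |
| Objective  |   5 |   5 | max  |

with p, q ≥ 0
Each vertex is the intersection of two constraint boundaries that also satisfies all remaining constraints:
  p = 0 and q = 0 → (0, 0)
  3p + 2q = 8 and q = 0 → (2.667, 0)
  3p + 2q = 8 and p = 0 → (0, 4)

Vertices: (0, 0), (2.667, 0), (0, 4)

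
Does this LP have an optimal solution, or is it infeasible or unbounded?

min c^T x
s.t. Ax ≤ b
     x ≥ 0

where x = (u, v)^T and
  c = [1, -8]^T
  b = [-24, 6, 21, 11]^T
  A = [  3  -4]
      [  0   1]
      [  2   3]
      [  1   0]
The point (0, 6) satisfies every constraint, so the LP is feasible; the constraints give u ≤ 11 and v ≤ 6, which with u, v ≥ 0 keep the feasible region inside a bounded box. A feasible, bounded LP attains a finite optimum at a vertex.

Evaluating z = u - 8v at each vertex:
  (0, 6): z = -48

The LP has an optimal solution: (0, 6) with z = -48.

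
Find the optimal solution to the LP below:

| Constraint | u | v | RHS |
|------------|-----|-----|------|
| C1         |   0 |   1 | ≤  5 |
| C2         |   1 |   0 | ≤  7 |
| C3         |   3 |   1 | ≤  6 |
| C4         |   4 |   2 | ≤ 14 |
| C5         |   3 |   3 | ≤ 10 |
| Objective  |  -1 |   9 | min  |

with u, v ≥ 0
Each vertex is the intersection of two constraint boundaries that also satisfies all remaining constraints:
  u = 0 and v = 0 → (0, 0)
  3u + v = 6 and v = 0 → (2, 0)
  3u + v = 6 and 3u + 3v = 10 → (1.333, 2)
  3u + 3v = 10 and u = 0 → (0, 3.333)

Evaluating z = -u + 9v at each vertex:
  (0, 0): z = 0
  (2, 0): z = -2
  (1.333, 2): z = 16.67
  (0, 3.333): z = 30

The minimum is at (2, 0) with z = -2.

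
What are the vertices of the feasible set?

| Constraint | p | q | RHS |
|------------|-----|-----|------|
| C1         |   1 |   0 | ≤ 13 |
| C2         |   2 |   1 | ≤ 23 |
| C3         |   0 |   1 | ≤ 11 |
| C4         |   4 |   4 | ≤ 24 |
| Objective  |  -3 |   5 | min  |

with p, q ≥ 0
Each vertex is the intersection of two constraint boundaries that also satisfies all remaining constraints:
  p = 0 and q = 0 → (0, 0)
  4p + 4q = 24 and q = 0 → (6, 0)
  4p + 4q = 24 and p = 0 → (0, 6)

Vertices: (0, 0), (6, 0), (0, 6)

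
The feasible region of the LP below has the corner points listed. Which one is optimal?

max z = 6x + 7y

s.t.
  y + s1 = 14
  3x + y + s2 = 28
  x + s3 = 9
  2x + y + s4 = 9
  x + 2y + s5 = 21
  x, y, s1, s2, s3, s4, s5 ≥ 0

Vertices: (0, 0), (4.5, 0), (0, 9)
Evaluating z = 6x + 7y at each vertex:
  (0, 0): z = 0
  (4.5, 0): z = 27
  (0, 9): z = 63

The largest value is z = 63, attained at (0, 9).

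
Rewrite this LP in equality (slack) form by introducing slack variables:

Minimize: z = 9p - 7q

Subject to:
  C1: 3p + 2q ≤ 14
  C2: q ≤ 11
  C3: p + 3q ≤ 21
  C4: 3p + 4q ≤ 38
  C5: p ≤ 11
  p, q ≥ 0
min z = 9p - 7q

s.t.
  3p + 2q + s1 = 14
  q + s2 = 11
  p + 3q + s3 = 21
  3p + 4q + s4 = 38
  p + s5 = 11
  p, q, s1, s2, s3, s4, s5 ≥ 0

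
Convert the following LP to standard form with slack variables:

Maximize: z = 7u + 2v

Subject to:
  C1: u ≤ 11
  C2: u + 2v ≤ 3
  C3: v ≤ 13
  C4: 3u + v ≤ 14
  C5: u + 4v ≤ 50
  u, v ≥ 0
max z = 7u + 2v

s.t.
  u + s1 = 11
  u + 2v + s2 = 3
  v + s3 = 13
  3u + v + s4 = 14
  u + 4v + s5 = 50
  u, v, s1, s2, s3, s4, s5 ≥ 0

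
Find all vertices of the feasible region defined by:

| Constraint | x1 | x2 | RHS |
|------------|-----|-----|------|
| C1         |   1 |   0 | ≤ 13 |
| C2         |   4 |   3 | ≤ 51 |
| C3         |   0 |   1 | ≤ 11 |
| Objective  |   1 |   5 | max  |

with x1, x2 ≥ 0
Each vertex is the intersection of two constraint boundaries that also satisfies all remaining constraints:
  x1 = 0 and x2 = 0 → (0, 0)
  4x1 + 3x2 = 51 and x2 = 0 → (12.75, 0)
  4x1 + 3x2 = 51 and x2 = 11 → (4.5, 11)
  x2 = 11 and x1 = 0 → (0, 11)

Vertices: (0, 0), (12.75, 0), (4.5, 11), (0, 11)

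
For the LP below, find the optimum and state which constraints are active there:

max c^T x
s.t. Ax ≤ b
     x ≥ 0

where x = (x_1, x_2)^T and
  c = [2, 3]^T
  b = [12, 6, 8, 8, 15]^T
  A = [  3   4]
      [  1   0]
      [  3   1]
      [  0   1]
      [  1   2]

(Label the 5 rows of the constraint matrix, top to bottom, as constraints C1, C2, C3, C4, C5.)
Optimal: x_1 = 0, x_2 = 3
Slack at optimum:
  C1: slack = 0 (binding)
  C2: slack = 6
  C3: slack = 5
  C4: slack = 5
  C5: slack = 9
  x_1 ≥ 0: x_1 = 0 (binding)
  x_2 ≥ 0: x_2 = 3
Binding constraints: C1, x_1 ≥ 0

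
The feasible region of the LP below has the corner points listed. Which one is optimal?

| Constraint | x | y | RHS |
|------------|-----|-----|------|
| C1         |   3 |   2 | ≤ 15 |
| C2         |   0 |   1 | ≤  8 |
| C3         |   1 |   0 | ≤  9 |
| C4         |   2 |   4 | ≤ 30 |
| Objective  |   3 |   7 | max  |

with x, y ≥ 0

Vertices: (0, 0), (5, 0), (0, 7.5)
(0, 7.5) with z = 52.5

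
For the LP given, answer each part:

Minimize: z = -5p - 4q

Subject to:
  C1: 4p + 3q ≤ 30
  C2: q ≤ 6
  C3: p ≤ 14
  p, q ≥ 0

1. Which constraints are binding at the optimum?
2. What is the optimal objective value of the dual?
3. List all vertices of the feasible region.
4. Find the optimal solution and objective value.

1. C1, C2
2. -39 (by strong duality, equal to the primal optimum)
3. (0, 0), (7.5, 0), (3, 6), (0, 6)
4. p = 3, q = 6, z = -39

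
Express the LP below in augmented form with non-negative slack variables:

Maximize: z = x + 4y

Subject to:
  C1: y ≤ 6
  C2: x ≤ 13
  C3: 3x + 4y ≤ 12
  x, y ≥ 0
max z = x + 4y

s.t.
  y + s1 = 6
  x + s2 = 13
  3x + 4y + s3 = 12
  x, y, s1, s2, s3 ≥ 0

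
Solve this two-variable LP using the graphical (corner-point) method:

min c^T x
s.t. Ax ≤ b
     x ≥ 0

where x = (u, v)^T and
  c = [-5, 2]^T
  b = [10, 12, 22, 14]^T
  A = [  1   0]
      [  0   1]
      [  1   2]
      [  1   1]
u = 10, v = 0, z = -50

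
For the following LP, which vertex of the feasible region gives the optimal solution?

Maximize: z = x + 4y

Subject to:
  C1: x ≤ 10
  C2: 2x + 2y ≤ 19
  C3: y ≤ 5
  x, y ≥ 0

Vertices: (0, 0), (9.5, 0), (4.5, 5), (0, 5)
(4.5, 5) with z = 24.5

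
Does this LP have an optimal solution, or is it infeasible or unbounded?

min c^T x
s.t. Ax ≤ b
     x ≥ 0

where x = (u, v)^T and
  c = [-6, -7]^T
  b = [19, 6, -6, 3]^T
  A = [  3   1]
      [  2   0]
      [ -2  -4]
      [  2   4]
One constraint requires 2u + 4v ≤ 3, while the constraint -2u - 4v ≤ -6 is equivalent to 2u + 4v ≥ 6. Together they would need 6 ≤ 2u + 4v ≤ 3, which is impossible since 6 > 3. No point satisfies all constraints.

Infeasible — the constraint set is empty.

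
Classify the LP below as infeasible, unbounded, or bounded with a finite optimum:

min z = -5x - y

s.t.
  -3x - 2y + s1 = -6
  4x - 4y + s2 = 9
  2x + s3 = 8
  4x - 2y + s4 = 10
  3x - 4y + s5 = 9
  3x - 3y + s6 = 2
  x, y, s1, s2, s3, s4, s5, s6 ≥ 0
Feasible point: (0, 3) satisfies every constraint, so the LP is feasible.
Direction d = (0, 1): for each constraint row a, a·d ≤ 0 —
  (-3)(0) + (-2)(1) = -2 ≤ 0
  (4)(0) + (-4)(1) = -4 ≤ 0
  (2)(0) + (0)(1) = 0 ≤ 0
  (4)(0) + (-2)(1) = -2 ≤ 0
  (3)(0) + (-4)(1) = -4 ≤ 0
  (3)(0) + (-3)(1) = -3 ≤ 0
and d ≥ 0, so (0, 3) + t·d stays feasible for every t ≥ 0. Along this ray z = -5x - y changes by -1 per unit t, so z → −∞.

The LP is unbounded; z can be made arbitrarily small.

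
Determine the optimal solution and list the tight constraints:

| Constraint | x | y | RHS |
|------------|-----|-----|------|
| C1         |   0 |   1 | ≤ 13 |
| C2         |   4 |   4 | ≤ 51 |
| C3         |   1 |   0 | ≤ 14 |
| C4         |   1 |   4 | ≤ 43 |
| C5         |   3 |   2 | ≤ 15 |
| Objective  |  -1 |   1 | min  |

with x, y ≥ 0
Optimal: x = 5, y = 0
Slack at optimum:
  C1: slack = 13
  C2: slack = 31
  C3: slack = 9
  C4: slack = 38
  C5: slack = 0 (binding)
  x ≥ 0: x = 5
  y ≥ 0: y = 0 (binding)
Binding constraints: C5, y ≥ 0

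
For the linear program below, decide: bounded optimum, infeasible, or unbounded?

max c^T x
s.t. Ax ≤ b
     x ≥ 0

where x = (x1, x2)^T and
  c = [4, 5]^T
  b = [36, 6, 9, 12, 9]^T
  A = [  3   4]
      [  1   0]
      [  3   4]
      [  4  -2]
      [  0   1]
The point (3, 0) satisfies every constraint, so the LP is feasible; the constraints give x1 ≤ 6 and x2 ≤ 9, which with x1, x2 ≥ 0 keep the feasible region inside a bounded box. A feasible, bounded LP attains a finite optimum at a vertex.

Evaluating z = 4x1 + 5x2 at each vertex:
  (0, 0): z = 0
  (3, 0): z = 12
  (0, 2.25): z = 11.25

Bounded optimum: z* = 12 at (3, 0).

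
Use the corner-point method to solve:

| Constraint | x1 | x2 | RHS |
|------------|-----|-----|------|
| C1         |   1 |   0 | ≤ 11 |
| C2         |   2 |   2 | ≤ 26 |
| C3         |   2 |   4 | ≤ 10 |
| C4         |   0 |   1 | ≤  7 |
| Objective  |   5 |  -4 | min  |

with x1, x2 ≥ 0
Each vertex is the intersection of two constraint boundaries that also satisfies all remaining constraints:
  x1 = 0 and x2 = 0 → (0, 0)
  2x1 + 4x2 = 10 and x2 = 0 → (5, 0)
  2x1 + 4x2 = 10 and x1 = 0 → (0, 2.5)

Evaluating z = 5x1 - 4x2 at each vertex:
  (0, 0): z = 0
  (5, 0): z = 25
  (0, 2.5): z = -10

The minimum is at (0, 2.5) with z = -10.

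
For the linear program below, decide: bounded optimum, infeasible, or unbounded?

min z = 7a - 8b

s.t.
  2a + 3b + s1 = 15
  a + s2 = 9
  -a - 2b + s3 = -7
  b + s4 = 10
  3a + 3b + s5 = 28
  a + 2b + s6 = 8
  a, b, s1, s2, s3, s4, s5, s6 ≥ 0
The point (0, 4) satisfies every constraint, so the LP is feasible; the constraints give a ≤ 9 and b ≤ 10, which with a, b ≥ 0 keep the feasible region inside a bounded box. A feasible, bounded LP attains a finite optimum at a vertex.

Evaluating z = 7a - 8b at each vertex:
  (7, 0): z = 49
  (7.5, 0): z = 52.5
  (6, 1): z = 34
  (0, 4): z = -32
  (0, 3.5): z = -28

Feasible with finite optimum z* = -32 at (0, 4).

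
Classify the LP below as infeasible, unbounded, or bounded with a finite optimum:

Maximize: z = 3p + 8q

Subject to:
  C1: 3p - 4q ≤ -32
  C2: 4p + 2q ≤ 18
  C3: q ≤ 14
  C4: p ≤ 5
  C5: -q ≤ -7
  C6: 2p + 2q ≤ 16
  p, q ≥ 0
The point (0, 8) satisfies every constraint, so the LP is feasible; the constraints give p ≤ 5 and q ≤ 14, which with p, q ≥ 0 keep the feasible region inside a bounded box. A feasible, bounded LP attains a finite optimum at a vertex.

Evaluating z = 3p + 8q at each vertex:
  (0, 8): z = 64

Bounded optimum: z* = 64 at (0, 8).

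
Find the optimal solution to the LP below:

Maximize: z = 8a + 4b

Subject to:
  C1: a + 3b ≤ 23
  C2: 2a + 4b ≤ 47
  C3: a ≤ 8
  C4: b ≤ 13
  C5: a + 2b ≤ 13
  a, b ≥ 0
a = 8, b = 2.5, z = 74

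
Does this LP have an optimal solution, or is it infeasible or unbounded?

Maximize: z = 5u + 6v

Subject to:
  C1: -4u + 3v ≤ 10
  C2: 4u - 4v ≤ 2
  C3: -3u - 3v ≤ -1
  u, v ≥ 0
Feasible point: (0, 1) satisfies every constraint, so the LP is feasible.
Direction d = (1, 1): for each constraint row a, a·d ≤ 0 —
  (-4)(1) + (3)(1) = -1 ≤ 0
  (4)(1) + (-4)(1) = 0 ≤ 0
  (-3)(1) + (-3)(1) = -6 ≤ 0
and d ≥ 0, so (0, 1) + t·d stays feasible for every t ≥ 0. Along this ray z = 5u + 6v changes by 11 per unit t, so z → +∞.

Unbounded — the objective can increase without bound over the feasible region.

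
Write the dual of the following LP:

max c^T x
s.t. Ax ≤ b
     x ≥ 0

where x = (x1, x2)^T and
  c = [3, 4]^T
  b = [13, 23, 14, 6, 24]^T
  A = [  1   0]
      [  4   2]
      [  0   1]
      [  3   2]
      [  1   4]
Minimize: z = 13y1 + 23y2 + 14y3 + 6y4 + 24y5

Subject to:
  C1: -y1 - 4y2 - 3y4 - y5 ≤ -3
  C2: -2y2 - y3 - 2y4 - 4y5 ≤ -4
  y1, y2, y3, y4, y5 ≥ 0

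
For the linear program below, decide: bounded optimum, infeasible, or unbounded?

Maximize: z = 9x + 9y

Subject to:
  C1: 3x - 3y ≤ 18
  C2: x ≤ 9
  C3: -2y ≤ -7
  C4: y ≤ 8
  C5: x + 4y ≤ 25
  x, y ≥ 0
The point (9, 4) satisfies every constraint, so the LP is feasible; the constraints give x ≤ 9 and y ≤ 8, which with x, y ≥ 0 keep the feasible region inside a bounded box. A feasible, bounded LP attains a finite optimum at a vertex.

Bounded optimum: z* = 117 at (9, 4).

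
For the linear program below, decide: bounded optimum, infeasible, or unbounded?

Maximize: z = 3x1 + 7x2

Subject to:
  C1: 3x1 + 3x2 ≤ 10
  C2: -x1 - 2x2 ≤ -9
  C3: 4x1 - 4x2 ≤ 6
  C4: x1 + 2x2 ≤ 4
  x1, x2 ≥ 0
C4 requires x1 + 2x2 ≤ 4, while C2 (-x1 - 2x2 ≤ -9) is equivalent to x1 + 2x2 ≥ 9. Together they would need 9 ≤ x1 + 2x2 ≤ 4, which is impossible since 9 > 4. No point satisfies all constraints.

The feasible region is empty; the LP is infeasible.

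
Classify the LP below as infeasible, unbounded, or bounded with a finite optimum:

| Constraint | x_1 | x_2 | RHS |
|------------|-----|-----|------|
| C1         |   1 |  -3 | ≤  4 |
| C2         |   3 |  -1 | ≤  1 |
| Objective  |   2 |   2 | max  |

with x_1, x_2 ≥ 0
Feasible point: (0, 0) satisfies every constraint, so the LP is feasible.
Direction d = (0, 1): for each constraint row a, a·d ≤ 0 —
  (1)(0) + (-3)(1) = -3 ≤ 0
  (3)(0) + (-1)(1) = -1 ≤ 0
and d ≥ 0, so (0, 0) + t·d stays feasible for every t ≥ 0. Along this ray z = 2x_1 + 2x_2 changes by 2 per unit t, so z → +∞.

The LP is unbounded; z can be made arbitrarily large.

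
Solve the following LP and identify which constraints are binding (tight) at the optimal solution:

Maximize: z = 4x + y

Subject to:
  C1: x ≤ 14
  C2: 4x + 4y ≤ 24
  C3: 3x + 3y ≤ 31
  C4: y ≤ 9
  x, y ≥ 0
Optimal: x = 6, y = 0
Slack at optimum:
  C1: slack = 8
  C2: slack = 0 (binding)
  C3: slack = 13
  C4: slack = 9
  x ≥ 0: x = 6
  y ≥ 0: y = 0 (binding)
Binding constraints: C2, y ≥ 0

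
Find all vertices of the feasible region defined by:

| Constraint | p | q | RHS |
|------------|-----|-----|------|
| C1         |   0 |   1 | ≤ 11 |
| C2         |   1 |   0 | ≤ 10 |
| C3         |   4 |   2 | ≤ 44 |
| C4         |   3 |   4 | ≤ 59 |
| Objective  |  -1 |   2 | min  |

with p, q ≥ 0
Each vertex is the intersection of two constraint boundaries that also satisfies all remaining constraints:
  p = 0 and q = 0 → (0, 0)
  p = 10 and q = 0 → (10, 0)
  p = 10 and 4p + 2q = 44 → (10, 2)
  4p + 2q = 44 and 3p + 4q = 59 → (5.8, 10.4)
  q = 11 and 3p + 4q = 59 → (5, 11)
  q = 11 and p = 0 → (0, 11)

Vertices: (0, 0), (10, 0), (10, 2), (5.8, 10.4), (5, 11), (0, 11)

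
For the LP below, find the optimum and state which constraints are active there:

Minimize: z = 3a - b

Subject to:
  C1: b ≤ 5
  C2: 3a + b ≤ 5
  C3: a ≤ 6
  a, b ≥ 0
Optimal: a = 0, b = 5
Binding: C1, C2, a ≥ 0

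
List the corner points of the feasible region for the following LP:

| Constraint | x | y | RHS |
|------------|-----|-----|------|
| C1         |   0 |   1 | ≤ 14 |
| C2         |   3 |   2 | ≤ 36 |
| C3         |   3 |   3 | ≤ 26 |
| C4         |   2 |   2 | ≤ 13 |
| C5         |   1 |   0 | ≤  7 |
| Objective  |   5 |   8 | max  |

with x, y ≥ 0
Each vertex is the intersection of two constraint boundaries that also satisfies all remaining constraints:
  x = 0 and y = 0 → (0, 0)
  2x + 2y = 13 and y = 0 → (6.5, 0)
  2x + 2y = 13 and x = 0 → (0, 6.5)

Vertices: (0, 0), (6.5, 0), (0, 6.5)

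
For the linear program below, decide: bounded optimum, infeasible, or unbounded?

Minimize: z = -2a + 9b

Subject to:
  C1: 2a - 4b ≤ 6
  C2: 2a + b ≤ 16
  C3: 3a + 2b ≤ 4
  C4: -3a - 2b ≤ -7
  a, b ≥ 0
C3 requires 3a + 2b ≤ 4, while C4 (-3a - 2b ≤ -7) is equivalent to 3a + 2b ≥ 7. Together they would need 7 ≤ 3a + 2b ≤ 4, which is impossible since 7 > 4. No point satisfies all constraints.

Infeasible: no point satisfies all constraints simultaneously.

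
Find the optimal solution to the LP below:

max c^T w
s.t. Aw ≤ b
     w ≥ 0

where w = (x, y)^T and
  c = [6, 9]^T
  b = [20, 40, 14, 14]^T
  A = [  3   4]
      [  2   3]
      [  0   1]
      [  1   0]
Each vertex is the intersection of two constraint boundaries that also satisfies all remaining constraints:
  x = 0 and y = 0 → (0, 0)
  3x + 4y = 20 and y = 0 → (6.667, 0)
  3x + 4y = 20 and x = 0 → (0, 5)

Evaluating z = 6x + 9y at each vertex:
  (0, 0): z = 0
  (6.667, 0): z = 40
  (0, 5): z = 45

The maximum is at (0, 5) with z = 45.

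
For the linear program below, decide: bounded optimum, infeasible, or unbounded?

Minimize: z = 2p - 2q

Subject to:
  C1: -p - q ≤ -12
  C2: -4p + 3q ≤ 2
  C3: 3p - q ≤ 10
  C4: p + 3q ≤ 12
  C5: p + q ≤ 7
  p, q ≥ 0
C5 requires p + q ≤ 7, while C1 (-p - q ≤ -12) is equivalent to p + q ≥ 12. Together they would need 12 ≤ p + q ≤ 7, which is impossible since 12 > 7. No point satisfies all constraints.

Infeasible — the constraint set is empty.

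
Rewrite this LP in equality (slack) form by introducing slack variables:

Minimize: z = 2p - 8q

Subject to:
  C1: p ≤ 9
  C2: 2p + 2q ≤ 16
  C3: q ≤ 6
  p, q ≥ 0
min z = 2p - 8q

s.t.
  p + s1 = 9
  2p + 2q + s2 = 16
  q + s3 = 6
  p, q, s1, s2, s3 ≥ 0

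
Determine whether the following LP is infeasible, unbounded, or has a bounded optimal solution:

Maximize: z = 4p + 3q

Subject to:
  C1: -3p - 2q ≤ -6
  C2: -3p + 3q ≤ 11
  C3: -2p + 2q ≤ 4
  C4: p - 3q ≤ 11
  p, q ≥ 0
Feasible point: (2, 0) satisfies every constraint, so the LP is feasible.
Direction d = (1, 1): for each constraint row a, a·d ≤ 0 —
  (-3)(1) + (-2)(1) = -5 ≤ 0
  (-3)(1) + (3)(1) = 0 ≤ 0
  (-2)(1) + (2)(1) = 0 ≤ 0
  (1)(1) + (-3)(1) = -2 ≤ 0
and d ≥ 0, so (2, 0) + t·d stays feasible for every t ≥ 0. Along this ray z = 4p + 3q changes by 7 per unit t, so z → +∞.

Unbounded — the objective can increase without bound over the feasible region.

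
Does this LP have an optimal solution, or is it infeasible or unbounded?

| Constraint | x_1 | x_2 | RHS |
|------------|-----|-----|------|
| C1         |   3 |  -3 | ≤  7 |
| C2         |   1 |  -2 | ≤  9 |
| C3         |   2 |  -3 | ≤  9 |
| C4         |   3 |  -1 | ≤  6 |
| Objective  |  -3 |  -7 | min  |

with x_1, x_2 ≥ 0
Feasible point: (0, 0) satisfies every constraint, so the LP is feasible.
Direction d = (0, 1): for each constraint row a, a·d ≤ 0 —
  (3)(0) + (-3)(1) = -3 ≤ 0
  (1)(0) + (-2)(1) = -2 ≤ 0
  (2)(0) + (-3)(1) = -3 ≤ 0
  (3)(0) + (-1)(1) = -1 ≤ 0
and d ≥ 0, so (0, 0) + t·d stays feasible for every t ≥ 0. Along this ray z = -3x_1 - 7x_2 changes by -7 per unit t, so z → −∞.

The LP is unbounded; z can be made arbitrarily small.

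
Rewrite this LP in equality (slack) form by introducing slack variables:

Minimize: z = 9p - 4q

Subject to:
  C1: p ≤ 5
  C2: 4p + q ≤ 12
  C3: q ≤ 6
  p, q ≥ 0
min z = 9p - 4q

s.t.
  p + s1 = 5
  4p + q + s2 = 12
  q + s3 = 6
  p, q, s1, s2, s3 ≥ 0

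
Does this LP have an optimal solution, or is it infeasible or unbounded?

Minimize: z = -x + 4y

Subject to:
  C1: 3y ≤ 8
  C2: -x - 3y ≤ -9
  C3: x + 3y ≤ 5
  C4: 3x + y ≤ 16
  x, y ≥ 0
C3 requires x + 3y ≤ 5, while C2 (-x - 3y ≤ -9) is equivalent to x + 3y ≥ 9. Together they would need 9 ≤ x + 3y ≤ 5, which is impossible since 9 > 5. No point satisfies all constraints.

Infeasible: no point satisfies all constraints simultaneously.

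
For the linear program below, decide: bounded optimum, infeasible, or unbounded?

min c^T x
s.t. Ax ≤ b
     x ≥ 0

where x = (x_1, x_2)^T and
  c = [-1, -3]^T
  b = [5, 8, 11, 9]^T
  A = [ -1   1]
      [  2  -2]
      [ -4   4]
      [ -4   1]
Feasible point: (0, 0) satisfies every constraint, so the LP is feasible.
Direction d = (1, 1): for each constraint row a, a·d ≤ 0 —
  (-1)(1) + (1)(1) = 0 ≤ 0
  (2)(1) + (-2)(1) = 0 ≤ 0
  (-4)(1) + (4)(1) = 0 ≤ 0
  (-4)(1) + (1)(1) = -3 ≤ 0
and d ≥ 0, so (0, 0) + t·d stays feasible for every t ≥ 0. Along this ray z = -x_1 - 3x_2 changes by -4 per unit t, so z → −∞.

The LP is unbounded; z can be made arbitrarily small.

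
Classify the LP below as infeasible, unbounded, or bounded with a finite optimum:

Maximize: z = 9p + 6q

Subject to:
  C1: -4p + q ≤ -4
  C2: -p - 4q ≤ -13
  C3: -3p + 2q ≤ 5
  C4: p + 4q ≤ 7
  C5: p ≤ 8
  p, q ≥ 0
C4 requires p + 4q ≤ 7, while C2 (-p - 4q ≤ -13) is equivalent to p + 4q ≥ 13. Together they would need 13 ≤ p + 4q ≤ 7, which is impossible since 13 > 7. No point satisfies all constraints.

Infeasible: no point satisfies all constraints simultaneously.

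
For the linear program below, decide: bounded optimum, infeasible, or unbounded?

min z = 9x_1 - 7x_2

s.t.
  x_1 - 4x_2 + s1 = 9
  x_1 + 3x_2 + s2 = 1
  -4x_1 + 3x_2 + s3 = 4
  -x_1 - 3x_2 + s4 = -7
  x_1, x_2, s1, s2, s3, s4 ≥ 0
The row x_1 + 3x_2 + s2 = 1 with s2 ≥ 0 requires x_1 + 3x_2 ≤ 1, while the row -x_1 - 3x_2 + s4 = -7 with s4 ≥ 0 is equivalent to x_1 + 3x_2 ≥ 7. Together they would need 7 ≤ x_1 + 3x_2 ≤ 1, which is impossible since 7 > 1. No point satisfies all constraints.

The feasible region is empty; the LP is infeasible.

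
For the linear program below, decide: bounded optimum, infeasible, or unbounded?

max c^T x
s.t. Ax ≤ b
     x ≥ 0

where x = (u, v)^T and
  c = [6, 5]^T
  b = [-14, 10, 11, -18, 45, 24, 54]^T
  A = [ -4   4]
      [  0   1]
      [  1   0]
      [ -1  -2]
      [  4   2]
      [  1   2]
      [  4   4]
The point (9, 4.5) satisfies every constraint, so the LP is feasible; the constraints give u ≤ 11 and v ≤ 10, which with u, v ≥ 0 keep the feasible region inside a bounded box. A feasible, bounded LP attains a finite optimum at a vertex.

Feasible with finite optimum z* = 76.5 at (9, 4.5).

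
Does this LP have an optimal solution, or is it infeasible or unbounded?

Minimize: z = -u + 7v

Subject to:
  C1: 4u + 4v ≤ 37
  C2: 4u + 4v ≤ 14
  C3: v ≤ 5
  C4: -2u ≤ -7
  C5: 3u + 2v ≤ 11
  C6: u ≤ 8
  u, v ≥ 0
The point (3.5, 0) satisfies every constraint, so the LP is feasible; the constraints give u ≤ 8 and v ≤ 5, which with u, v ≥ 0 keep the feasible region inside a bounded box. A feasible, bounded LP attains a finite optimum at a vertex.

Evaluating z = -u + 7v at each vertex:
  (3.5, 0): z = -3.5

Bounded optimum: z* = -3.5 at (3.5, 0).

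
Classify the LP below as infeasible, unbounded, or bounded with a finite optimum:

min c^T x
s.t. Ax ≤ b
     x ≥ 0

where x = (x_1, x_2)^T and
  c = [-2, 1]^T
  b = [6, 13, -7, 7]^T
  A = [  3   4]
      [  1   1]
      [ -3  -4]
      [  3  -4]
One constraint requires 3x_1 + 4x_2 ≤ 6, while the constraint -3x_1 - 4x_2 ≤ -7 is equivalent to 3x_1 + 4x_2 ≥ 7. Together they would need 7 ≤ 3x_1 + 4x_2 ≤ 6, which is impossible since 7 > 6. No point satisfies all constraints.

The feasible region is empty; the LP is infeasible.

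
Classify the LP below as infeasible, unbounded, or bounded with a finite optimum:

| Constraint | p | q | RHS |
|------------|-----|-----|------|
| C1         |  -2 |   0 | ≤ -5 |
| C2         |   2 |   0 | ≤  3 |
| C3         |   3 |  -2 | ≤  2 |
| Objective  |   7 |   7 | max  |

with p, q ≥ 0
C2 requires 2p ≤ 3, while C1 (-2p ≤ -5) is equivalent to 2p ≥ 5. Together they would need 5 ≤ 2p ≤ 3, which is impossible since 5 > 3. No point satisfies all constraints.

Infeasible — the constraint set is empty.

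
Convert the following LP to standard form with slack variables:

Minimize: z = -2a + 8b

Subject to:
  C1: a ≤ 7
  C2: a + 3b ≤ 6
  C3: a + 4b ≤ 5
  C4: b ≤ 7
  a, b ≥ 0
min z = -2a + 8b

s.t.
  a + s1 = 7
  a + 3b + s2 = 6
  a + 4b + s3 = 5
  b + s4 = 7
  a, b, s1, s2, s3, s4 ≥ 0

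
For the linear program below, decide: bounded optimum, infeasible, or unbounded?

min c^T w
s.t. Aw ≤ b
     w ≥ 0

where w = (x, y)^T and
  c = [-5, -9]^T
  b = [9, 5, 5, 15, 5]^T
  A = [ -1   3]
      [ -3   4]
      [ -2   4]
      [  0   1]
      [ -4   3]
Feasible point: (0, 0) satisfies every constraint, so the LP is feasible.
Direction d = (1, 0): for each constraint row a, a·d ≤ 0 —
  (-1)(1) + (3)(0) = -1 ≤ 0
  (-3)(1) + (4)(0) = -3 ≤ 0
  (-2)(1) + (4)(0) = -2 ≤ 0
  (0)(1) + (1)(0) = 0 ≤ 0
  (-4)(1) + (3)(0) = -4 ≤ 0
and d ≥ 0, so (0, 0) + t·d stays feasible for every t ≥ 0. Along this ray z = -5x - 9y changes by -5 per unit t, so z → −∞.

Unbounded: there is a feasible ray along which z → −∞.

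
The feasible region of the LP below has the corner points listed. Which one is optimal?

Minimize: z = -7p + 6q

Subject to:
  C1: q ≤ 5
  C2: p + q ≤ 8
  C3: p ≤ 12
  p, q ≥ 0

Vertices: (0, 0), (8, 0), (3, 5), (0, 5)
(8, 0) with z = -56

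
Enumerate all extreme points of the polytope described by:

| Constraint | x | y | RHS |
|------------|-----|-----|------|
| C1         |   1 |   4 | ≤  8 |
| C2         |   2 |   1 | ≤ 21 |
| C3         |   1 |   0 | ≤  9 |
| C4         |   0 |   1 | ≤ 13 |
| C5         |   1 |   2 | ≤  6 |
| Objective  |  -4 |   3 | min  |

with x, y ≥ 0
Each vertex is the intersection of two constraint boundaries that also satisfies all remaining constraints:
  x = 0 and y = 0 → (0, 0)
  x + 2y = 6 and y = 0 → (6, 0)
  x + 4y = 8 and x + 2y = 6 → (4, 1)
  x + 4y = 8 and x = 0 → (0, 2)

Vertices: (0, 0), (6, 0), (4, 1), (0, 2)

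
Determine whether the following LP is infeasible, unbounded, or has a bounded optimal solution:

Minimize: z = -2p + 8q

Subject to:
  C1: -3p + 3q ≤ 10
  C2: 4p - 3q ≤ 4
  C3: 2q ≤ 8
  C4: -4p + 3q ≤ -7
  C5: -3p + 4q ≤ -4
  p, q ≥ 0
C2 requires 4p - 3q ≤ 4, while C4 (-4p + 3q ≤ -7) is equivalent to 4p - 3q ≥ 7. Together they would need 7 ≤ 4p - 3q ≤ 4, which is impossible since 7 > 4. No point satisfies all constraints.

Infeasible — the constraint set is empty.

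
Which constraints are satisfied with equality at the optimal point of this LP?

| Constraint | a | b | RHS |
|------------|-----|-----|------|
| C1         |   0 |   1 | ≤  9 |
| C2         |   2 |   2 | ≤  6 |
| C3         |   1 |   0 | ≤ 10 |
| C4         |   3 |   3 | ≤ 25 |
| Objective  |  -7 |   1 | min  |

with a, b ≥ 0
Optimal: a = 3, b = 0
Binding: C2, b ≥ 0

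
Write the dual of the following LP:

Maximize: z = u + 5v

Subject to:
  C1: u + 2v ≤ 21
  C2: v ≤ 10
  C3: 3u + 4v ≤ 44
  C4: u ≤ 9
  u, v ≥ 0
Minimize: z = 21y1 + 10y2 + 44y3 + 9y4

Subject to:
  C1: -y1 - 3y3 - y4 ≤ -1
  C2: -2y1 - y2 - 4y3 ≤ -5
  y1, y2, y3, y4 ≥ 0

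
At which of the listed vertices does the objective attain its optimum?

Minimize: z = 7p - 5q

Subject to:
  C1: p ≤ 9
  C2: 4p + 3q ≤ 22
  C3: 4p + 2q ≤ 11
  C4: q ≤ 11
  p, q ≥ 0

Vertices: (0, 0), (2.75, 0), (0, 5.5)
Evaluating z = 7p - 5q at each vertex:
  (0, 0): z = 0
  (2.75, 0): z = 19.25
  (0, 5.5): z = -27.5

The smallest value is z = -27.5, attained at (0, 5.5).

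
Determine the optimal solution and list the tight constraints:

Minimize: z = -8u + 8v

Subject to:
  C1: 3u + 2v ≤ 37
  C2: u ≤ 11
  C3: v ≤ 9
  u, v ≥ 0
Optimal: u = 11, v = 0
Slack at optimum:
  C1: slack = 4
  C2: slack = 0 (binding)
  C3: slack = 9
  u ≥ 0: u = 11
  v ≥ 0: v = 0 (binding)
Binding constraints: C2, v ≥ 0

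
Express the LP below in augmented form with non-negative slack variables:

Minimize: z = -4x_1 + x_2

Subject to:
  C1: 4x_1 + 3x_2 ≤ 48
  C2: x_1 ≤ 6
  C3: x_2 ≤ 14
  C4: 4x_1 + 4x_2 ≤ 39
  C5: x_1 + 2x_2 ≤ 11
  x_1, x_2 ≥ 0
min z = -4x_1 + x_2

s.t.
  4x_1 + 3x_2 + s1 = 48
  x_1 + s2 = 6
  x_2 + s3 = 14
  4x_1 + 4x_2 + s4 = 39
  x_1 + 2x_2 + s5 = 11
  x_1, x_2, s1, s2, s3, s4, s5 ≥ 0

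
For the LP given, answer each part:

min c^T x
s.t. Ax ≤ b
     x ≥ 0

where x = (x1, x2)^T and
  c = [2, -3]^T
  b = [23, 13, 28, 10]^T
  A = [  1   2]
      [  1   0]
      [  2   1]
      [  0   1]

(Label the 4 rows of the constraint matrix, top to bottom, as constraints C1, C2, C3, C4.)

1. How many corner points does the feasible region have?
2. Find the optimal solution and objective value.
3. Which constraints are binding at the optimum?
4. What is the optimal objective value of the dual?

1. 6
2. x1 = 0, x2 = 10, z = -30
3. C4, x1 ≥ 0
4. -30 (by strong duality, equal to the primal optimum)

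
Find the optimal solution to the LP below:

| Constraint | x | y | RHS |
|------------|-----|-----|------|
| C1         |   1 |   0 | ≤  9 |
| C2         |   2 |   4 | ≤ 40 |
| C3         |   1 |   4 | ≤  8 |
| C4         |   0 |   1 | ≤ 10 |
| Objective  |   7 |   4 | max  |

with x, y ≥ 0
x = 8, y = 0, z = 56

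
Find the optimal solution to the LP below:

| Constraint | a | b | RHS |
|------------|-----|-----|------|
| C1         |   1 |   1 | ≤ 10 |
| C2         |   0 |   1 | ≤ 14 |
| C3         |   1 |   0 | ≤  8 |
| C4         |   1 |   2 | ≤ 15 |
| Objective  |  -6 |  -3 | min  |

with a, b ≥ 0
a = 8, b = 2, z = -54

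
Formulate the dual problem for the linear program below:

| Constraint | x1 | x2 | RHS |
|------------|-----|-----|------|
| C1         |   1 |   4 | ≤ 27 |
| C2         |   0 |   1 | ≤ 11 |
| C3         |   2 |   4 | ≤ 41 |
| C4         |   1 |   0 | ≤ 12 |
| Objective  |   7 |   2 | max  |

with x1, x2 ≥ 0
Minimize: z = 27y1 + 11y2 + 41y3 + 12y4

Subject to:
  C1: -y1 - 2y3 - y4 ≤ -7
  C2: -4y1 - y2 - 4y3 ≤ -2
  y1, y2, y3, y4 ≥ 0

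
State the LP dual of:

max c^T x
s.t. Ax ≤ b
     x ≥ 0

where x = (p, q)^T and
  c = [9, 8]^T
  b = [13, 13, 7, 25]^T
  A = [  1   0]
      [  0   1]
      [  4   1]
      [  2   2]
Minimize: z = 13y1 + 13y2 + 7y3 + 25y4

Subject to:
  C1: -y1 - 4y3 - 2y4 ≤ -9
  C2: -y2 - y3 - 2y4 ≤ -8
  y1, y2, y3, y4 ≥ 0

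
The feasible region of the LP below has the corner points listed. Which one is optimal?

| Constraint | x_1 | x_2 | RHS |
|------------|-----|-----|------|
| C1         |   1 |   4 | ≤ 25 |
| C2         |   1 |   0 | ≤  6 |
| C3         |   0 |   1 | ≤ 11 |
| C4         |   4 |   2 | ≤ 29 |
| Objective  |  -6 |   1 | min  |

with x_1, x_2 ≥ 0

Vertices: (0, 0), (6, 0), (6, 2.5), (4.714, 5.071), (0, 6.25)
(6, 0) with z = -36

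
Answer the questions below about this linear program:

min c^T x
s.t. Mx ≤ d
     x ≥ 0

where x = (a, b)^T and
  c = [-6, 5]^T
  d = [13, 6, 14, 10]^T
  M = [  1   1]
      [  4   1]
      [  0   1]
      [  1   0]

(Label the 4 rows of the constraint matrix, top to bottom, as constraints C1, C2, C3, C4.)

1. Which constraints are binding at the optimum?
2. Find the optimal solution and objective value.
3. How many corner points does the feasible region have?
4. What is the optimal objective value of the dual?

1. C2, b ≥ 0
2. a = 1.5, b = 0, z = -9
3. 3
4. -9 (by strong duality, equal to the primal optimum)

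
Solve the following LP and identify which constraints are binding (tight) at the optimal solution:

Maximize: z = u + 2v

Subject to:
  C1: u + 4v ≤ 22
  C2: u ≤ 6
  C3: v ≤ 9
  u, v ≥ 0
Optimal: u = 6, v = 4
Binding: C1, C2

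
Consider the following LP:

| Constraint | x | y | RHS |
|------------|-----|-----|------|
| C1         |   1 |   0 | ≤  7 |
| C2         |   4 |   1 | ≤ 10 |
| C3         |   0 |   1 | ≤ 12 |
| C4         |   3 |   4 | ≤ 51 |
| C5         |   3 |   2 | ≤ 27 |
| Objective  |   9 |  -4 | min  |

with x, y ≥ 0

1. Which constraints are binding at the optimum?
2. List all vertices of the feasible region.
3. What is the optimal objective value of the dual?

1. C2, x ≥ 0
2. (0, 0), (2.5, 0), (0, 10)
3. -40 (by strong duality, equal to the primal optimum)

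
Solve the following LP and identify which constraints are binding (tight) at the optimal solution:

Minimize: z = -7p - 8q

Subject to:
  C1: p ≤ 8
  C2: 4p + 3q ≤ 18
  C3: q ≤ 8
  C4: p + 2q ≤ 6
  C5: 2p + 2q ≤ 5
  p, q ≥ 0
Optimal: p = 0, q = 2.5
Slack at optimum:
  C1: slack = 8
  C2: slack = 10.5
  C3: slack = 5.5
  C4: slack = 1
  C5: slack = 0 (binding)
  p ≥ 0: p = 0 (binding)
  q ≥ 0: q = 2.5
Binding constraints: C5, p ≥ 0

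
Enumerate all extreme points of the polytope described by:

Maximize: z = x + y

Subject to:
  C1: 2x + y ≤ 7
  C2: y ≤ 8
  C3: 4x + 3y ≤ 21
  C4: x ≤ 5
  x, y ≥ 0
Each vertex is the intersection of two constraint boundaries that also satisfies all remaining constraints:
  x = 0 and y = 0 → (0, 0)
  2x + y = 7 and y = 0 → (3.5, 0)
  2x + y = 7 and 4x + 3y = 21 → (0, 7)

Vertices: (0, 0), (3.5, 0), (0, 7)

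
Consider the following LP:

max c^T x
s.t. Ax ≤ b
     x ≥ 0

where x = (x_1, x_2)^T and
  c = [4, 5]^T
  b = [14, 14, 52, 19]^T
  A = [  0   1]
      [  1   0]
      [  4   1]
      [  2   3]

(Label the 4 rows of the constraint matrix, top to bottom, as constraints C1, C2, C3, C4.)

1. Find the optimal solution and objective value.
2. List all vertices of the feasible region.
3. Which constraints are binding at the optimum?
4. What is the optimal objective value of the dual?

1. x_1 = 9.5, x_2 = 0, z = 38
2. (0, 0), (9.5, 0), (0, 6.333)
3. C4, x_2 ≥ 0
4. 38 (by strong duality, equal to the primal optimum)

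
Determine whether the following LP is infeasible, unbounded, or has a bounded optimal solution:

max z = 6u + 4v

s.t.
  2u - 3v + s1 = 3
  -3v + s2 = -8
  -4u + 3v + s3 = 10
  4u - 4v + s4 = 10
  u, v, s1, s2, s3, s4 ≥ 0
Feasible point: (0, 3) satisfies every constraint, so the LP is feasible.
Direction d = (1, 1): for each constraint row a, a·d ≤ 0 —
  (2)(1) + (-3)(1) = -1 ≤ 0
  (0)(1) + (-3)(1) = -3 ≤ 0
  (-4)(1) + (3)(1) = -1 ≤ 0
  (4)(1) + (-4)(1) = 0 ≤ 0
and d ≥ 0, so (0, 3) + t·d stays feasible for every t ≥ 0. Along this ray z = 6u + 4v changes by 10 per unit t, so z → +∞.

The LP is unbounded; z can be made arbitrarily large.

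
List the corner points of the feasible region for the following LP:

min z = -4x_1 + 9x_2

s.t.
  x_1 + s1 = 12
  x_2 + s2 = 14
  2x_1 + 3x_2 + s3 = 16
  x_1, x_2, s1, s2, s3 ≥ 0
Each vertex is the intersection of two constraint boundaries that also satisfies all remaining constraints:
  x_1 = 0 and x_2 = 0 → (0, 0)
  2x_1 + 3x_2 = 16 and x_2 = 0 → (8, 0)
  2x_1 + 3x_2 = 16 and x_1 = 0 → (0, 5.333)

Vertices: (0, 0), (8, 0), (0, 5.333)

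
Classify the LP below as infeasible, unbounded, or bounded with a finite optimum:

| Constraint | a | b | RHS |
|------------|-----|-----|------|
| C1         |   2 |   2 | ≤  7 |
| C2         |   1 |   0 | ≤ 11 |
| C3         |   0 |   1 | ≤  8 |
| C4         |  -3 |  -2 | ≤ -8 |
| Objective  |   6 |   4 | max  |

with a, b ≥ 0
The point (3.5, 0) satisfies every constraint, so the LP is feasible; the constraints give a ≤ 11 and b ≤ 8, which with a, b ≥ 0 keep the feasible region inside a bounded box. A feasible, bounded LP attains a finite optimum at a vertex.

Bounded optimum: z* = 21 at (3.5, 0).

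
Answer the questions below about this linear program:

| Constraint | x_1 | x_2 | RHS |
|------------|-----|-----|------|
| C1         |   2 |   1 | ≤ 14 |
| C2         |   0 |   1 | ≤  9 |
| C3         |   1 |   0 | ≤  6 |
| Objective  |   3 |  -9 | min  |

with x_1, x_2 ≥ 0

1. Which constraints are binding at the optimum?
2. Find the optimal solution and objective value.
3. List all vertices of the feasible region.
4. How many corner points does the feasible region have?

1. C2, x_1 ≥ 0
2. x_1 = 0, x_2 = 9, z = -81
3. (0, 0), (6, 0), (6, 2), (2.5, 9), (0, 9)
4. 5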